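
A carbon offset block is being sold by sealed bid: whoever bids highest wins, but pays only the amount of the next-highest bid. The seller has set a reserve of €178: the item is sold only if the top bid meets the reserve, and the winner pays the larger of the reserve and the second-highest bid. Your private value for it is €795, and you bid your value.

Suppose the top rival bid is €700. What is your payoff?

Your bid €795 is the highest and exceeds the reserve.
Price = max(second-highest bid, reserve) = max(€700, €178) = €700.
Payoff = €795 − €700 = €95.

€95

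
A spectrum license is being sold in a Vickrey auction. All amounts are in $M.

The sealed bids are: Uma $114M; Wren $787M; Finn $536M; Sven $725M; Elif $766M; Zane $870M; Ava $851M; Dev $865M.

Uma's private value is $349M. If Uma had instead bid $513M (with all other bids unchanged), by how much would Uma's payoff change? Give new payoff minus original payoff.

The highest bid among the other bidders is $870M; Uma's bid doesn't change that.
Original bid $114M: Uma is not highest (top rival bid is $870M); payoff $0M.
Alternative bid $513M: Uma is not highest (top rival bid is $870M); payoff $0M.
Change in payoff = $0M − ($0M) = $0M.

$0M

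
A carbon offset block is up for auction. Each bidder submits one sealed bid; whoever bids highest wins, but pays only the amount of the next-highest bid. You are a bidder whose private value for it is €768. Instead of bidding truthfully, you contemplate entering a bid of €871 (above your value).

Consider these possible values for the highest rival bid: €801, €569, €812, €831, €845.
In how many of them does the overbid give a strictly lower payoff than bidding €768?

4

The deviation hurts exactly when the highest competing bid lies strictly between €768 and €871 — overbidding then wins at a price above your value.
€801: inside the interval → strictly worse (loss €33).
€569: below both → same outcome either way.
€812: inside the interval → strictly worse (loss €44).
€831: inside the interval → strictly worse (loss €63).
€845: inside the interval → strictly worse (loss €77).
Count: 4.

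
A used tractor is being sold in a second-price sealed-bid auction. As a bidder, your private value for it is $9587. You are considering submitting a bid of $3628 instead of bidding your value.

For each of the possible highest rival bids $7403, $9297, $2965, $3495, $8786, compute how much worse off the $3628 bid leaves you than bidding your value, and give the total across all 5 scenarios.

$3275

The deviation costs you only when the competing bid falls strictly between $3628 and $9587; elsewhere both bids give the same outcome.
$7403: truthful payoff $2184, deviation payoff $0 → loss $2184.
$9297: truthful payoff $290, deviation payoff $0 → loss $290.
$2965: outcomes coincide → loss $0.
$3495: outcomes coincide → loss $0.
$8786: truthful payoff $801, deviation payoff $0 → loss $801.
Total loss = $2184 + $290 + $801 = $3275.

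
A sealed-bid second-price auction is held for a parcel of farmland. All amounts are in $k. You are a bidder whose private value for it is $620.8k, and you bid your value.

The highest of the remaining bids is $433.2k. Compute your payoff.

Your bid $620.8k exceeds the highest competing bid $433.2k, so you win.
In a second-price auction the winner pays the second-highest bid, $433.2k.
Payoff = value − price = $620.8k − $433.2k = $187.6k.

$187.6k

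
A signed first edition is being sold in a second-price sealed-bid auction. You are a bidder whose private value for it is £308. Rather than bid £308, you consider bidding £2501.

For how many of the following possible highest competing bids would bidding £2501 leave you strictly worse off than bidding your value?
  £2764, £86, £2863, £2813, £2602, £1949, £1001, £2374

The deviation hurts exactly when the highest competing bid lies strictly between £308 and £2501 — overbidding then wins at a price above your value.
£2764: above both → same outcome either way.
£86: below both → same outcome either way.
£2863: above both → same outcome either way.
£2813: above both → same outcome either way.
£2602: above both → same outcome either way.
£1949: inside the interval → strictly worse (loss £1641).
£1001: inside the interval → strictly worse (loss £693).
£2374: inside the interval → strictly worse (loss £2066).
Count: 3.

3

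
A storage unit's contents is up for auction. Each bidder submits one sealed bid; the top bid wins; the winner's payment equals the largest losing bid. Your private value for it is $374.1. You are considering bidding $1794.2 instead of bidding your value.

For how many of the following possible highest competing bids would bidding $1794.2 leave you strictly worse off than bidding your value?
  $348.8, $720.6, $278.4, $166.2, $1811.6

The deviation hurts exactly when the highest competing bid lies strictly between $374.1 and $1794.2 — overbidding then wins at a price above your value.
$348.8: below both → same outcome either way.
$720.6: inside the interval → strictly worse (loss $346.5).
$278.4: below both → same outcome either way.
$166.2: below both → same outcome either way.
$1811.6: above both → same outcome either way.
Count: 1.

1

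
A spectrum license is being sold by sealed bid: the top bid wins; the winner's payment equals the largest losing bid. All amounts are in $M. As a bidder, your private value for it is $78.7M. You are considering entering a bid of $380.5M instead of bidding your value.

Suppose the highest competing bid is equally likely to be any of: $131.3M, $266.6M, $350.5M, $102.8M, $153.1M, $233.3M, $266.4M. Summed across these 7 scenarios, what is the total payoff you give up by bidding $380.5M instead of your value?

The deviation costs you only when the competing bid falls strictly between $78.7M and $380.5M; elsewhere both bids give the same outcome.
$131.3M: truthful payoff $0M, deviation payoff −$52.6M → loss $52.6M.
$266.6M: truthful payoff $0M, deviation payoff −$187.9M → loss $187.9M.
$350.5M: truthful payoff $0M, deviation payoff −$271.8M → loss $271.8M.
$102.8M: truthful payoff $0M, deviation payoff −$24.1M → loss $24.1M.
$153.1M: truthful payoff $0M, deviation payoff −$74.4M → loss $74.4M.
$233.3M: truthful payoff $0M, deviation payoff −$154.6M → loss $154.6M.
$266.4M: truthful payoff $0M, deviation payoff −$187.7M → loss $187.7M.
Total loss = $52.6M + $187.9M + $271.8M + $24.1M + $74.4M + $154.6M + $187.7M = $953.1M.

$953.1M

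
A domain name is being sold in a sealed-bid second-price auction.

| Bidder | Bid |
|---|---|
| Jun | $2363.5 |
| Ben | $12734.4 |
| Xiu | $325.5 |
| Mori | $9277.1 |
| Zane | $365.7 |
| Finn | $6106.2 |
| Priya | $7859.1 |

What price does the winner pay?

Highest bid: Ben at $12734.4, so Ben wins.
Second-highest bid: Mori at $9277.1 — that is the price the winner pays.

$9277.1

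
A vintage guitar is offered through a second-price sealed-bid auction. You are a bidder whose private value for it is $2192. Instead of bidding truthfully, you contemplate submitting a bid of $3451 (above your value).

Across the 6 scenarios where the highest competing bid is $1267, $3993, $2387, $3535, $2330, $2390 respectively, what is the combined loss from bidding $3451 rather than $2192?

The deviation costs you only when the competing bid falls strictly between $2192 and $3451; elsewhere both bids give the same outcome.
$1267: outcomes coincide → loss $0.
$3993: outcomes coincide → loss $0.
$2387: truthful payoff $0, deviation payoff −$195 → loss $195.
$3535: outcomes coincide → loss $0.
$2330: truthful payoff $0, deviation payoff −$138 → loss $138.
$2390: truthful payoff $0, deviation payoff −$198 → loss $198.
Total loss = $195 + $138 + $198 = $531.

$531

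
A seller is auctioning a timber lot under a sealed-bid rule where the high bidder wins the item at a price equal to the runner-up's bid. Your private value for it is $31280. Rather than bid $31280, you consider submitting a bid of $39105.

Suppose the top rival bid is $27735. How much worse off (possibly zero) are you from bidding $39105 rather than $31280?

$0

Bidding your value $31280: you win (since $31280 > $27735) and pay $27735. Payoff $3545.
Bidding $39105: you win and pay $27735. Payoff $31280 − $27735 = $3545.
Difference = $3545 − $3545 = $0; both bids lead to the same outcome because the competing bid is below both your value and your alternative bid.
In a second-price auction your bid sets only whether you win, not what you pay, so bidding your true value is weakly dominant.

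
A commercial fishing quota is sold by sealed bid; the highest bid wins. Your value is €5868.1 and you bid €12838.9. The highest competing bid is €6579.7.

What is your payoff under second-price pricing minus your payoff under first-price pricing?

€6259.2

You have the highest bid, so you win under either rule.
Second-price: pay €6579.7 → payoff −€711.6.
First-price: pay your own bid €12838.9 → payoff −€6970.8.
Difference = −€711.6 − (−€6970.8) = €6259.2.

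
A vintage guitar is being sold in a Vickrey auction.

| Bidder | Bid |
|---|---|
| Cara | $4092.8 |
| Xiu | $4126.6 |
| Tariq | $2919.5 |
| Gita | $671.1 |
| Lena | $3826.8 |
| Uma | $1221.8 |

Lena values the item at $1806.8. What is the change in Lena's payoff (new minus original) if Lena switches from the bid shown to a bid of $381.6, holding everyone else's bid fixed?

$0

The highest bid among the other bidders is $4126.6; Lena's bid doesn't change that.
Original bid $3826.8: Lena is not highest (top rival bid is $4126.6); payoff $0.
Alternative bid $381.6: Lena is not highest (top rival bid is $4126.6); payoff $0.
Change in payoff = $0 − ($0) = $0.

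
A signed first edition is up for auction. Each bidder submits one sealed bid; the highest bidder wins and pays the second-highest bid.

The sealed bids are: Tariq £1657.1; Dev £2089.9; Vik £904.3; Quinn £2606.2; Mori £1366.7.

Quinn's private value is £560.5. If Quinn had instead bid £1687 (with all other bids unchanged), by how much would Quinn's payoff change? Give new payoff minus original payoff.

£1529.4

The highest bid among the other bidders is £2089.9; Quinn's bid doesn't change that.
Original bid £2606.2: Quinn is highest, pays the top rival bid £2089.9; payoff £560.5 − £2089.9 = −£1529.4.
Alternative bid £1687: Quinn is not highest (top rival bid is £2089.9); payoff £0.
Change in payoff = £0 − (−£1529.4) = £1529.4.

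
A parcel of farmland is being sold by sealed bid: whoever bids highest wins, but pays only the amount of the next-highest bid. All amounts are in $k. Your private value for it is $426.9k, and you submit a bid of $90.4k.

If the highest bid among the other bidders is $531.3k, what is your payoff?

$0k

Your bid $90.4k is below the highest competing bid $531.3k, so you lose.
A losing bidder pays nothing and receives nothing: payoff = $0k.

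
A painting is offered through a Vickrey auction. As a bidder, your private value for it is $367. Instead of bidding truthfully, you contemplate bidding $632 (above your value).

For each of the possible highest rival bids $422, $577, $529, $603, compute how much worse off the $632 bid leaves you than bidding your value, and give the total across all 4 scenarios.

The deviation costs you only when the competing bid falls strictly between $367 and $632; elsewhere both bids give the same outcome.
$422: truthful payoff $0, deviation payoff −$55 → loss $55.
$577: truthful payoff $0, deviation payoff −$210 → loss $210.
$529: truthful payoff $0, deviation payoff −$162 → loss $162.
$603: truthful payoff $0, deviation payoff −$236 → loss $236.
Total loss = $55 + $210 + $162 + $236 = $663.

$663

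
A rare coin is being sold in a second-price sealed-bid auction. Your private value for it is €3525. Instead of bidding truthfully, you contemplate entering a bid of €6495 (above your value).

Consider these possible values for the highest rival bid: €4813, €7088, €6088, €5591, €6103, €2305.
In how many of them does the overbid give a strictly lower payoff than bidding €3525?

4

The deviation hurts exactly when the highest competing bid lies strictly between €3525 and €6495 — overbidding then wins at a price above your value.
€4813: inside the interval → strictly worse (loss €1288).
€7088: above both → same outcome either way.
€6088: inside the interval → strictly worse (loss €2563).
€5591: inside the interval → strictly worse (loss €2066).
€6103: inside the interval → strictly worse (loss €2578).
€2305: below both → same outcome either way.
Count: 4.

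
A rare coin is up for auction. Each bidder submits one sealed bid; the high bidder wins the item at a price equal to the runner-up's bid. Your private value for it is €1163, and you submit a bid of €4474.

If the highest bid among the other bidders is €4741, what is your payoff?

Your bid €4474 is below the highest competing bid €4741, so you lose.
A losing bidder pays nothing and receives nothing: payoff = €0.

€0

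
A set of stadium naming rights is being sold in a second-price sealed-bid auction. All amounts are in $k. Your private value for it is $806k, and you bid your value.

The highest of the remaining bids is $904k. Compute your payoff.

$0k

Your bid $806k is below the highest competing bid $904k, so you lose.
A losing bidder pays nothing and receives nothing: payoff = $0k.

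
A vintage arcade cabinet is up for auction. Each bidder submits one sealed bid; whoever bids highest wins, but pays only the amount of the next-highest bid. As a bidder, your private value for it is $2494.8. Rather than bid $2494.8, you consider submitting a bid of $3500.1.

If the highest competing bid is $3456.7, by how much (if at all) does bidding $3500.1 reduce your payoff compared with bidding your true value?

$961.9

Bidding your value $2494.8: you lose (since $2494.8 < $3456.7). Payoff $0.
Bidding $3500.1: you win and pay $3456.7. Payoff $2494.8 − $3456.7 = −$961.9.
The competing bid $3456.7 lies between your value and your inflated bid, so overbidding wins an item priced above your value.
Loss from deviating = $0 − (−$961.9) = $961.9.
In a second-price auction your bid sets only whether you win, not what you pay, so bidding your true value is weakly dominant.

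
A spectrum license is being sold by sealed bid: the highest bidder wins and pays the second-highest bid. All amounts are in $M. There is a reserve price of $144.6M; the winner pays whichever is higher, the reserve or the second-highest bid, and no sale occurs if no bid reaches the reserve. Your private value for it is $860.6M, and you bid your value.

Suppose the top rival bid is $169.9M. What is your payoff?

Your bid $860.6M is the highest and exceeds the reserve.
Price = max(second-highest bid, reserve) = max($169.9M, $144.6M) = $169.9M.
Payoff = $860.6M − $169.9M = $690.7M.

$690.7M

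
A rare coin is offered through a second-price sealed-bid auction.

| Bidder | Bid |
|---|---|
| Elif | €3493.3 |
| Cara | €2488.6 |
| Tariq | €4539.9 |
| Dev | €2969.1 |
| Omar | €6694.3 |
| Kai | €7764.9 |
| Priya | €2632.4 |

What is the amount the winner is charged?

Highest bid: Kai at €7764.9, so Kai wins.
Second-highest bid: Omar at €6694.3 — that is the price the winner pays.

€6694.3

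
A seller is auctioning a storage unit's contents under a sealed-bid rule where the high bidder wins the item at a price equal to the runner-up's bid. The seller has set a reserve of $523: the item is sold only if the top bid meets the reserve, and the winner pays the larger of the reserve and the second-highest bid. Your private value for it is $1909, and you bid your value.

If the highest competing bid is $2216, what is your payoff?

Your bid $1909 is below the highest competing bid $2216, so you lose. Payoff $0.

$0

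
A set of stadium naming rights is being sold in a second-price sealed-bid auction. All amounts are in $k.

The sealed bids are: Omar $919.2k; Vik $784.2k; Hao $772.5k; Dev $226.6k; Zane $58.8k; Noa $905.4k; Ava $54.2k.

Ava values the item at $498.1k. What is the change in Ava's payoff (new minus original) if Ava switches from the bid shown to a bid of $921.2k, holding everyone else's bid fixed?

−$421.1k

The highest bid among the other bidders is $919.2k; Ava's bid doesn't change that.
Original bid $54.2k: Ava is not highest (top rival bid is $919.2k); payoff $0k.
Alternative bid $921.2k: Ava is highest, pays the top rival bid $919.2k; payoff $498.1k − $919.2k = −$421.1k.
Change in payoff = −$421.1k − ($0k) = −$421.1k.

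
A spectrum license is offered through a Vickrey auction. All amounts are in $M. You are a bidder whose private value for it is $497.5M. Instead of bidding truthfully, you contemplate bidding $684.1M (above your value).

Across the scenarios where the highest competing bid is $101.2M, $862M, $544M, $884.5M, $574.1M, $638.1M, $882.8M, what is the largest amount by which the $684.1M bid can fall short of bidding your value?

$140.6M

$101.2M: same outcome either way → loss $0M.
$862M: same outcome either way → loss $0M.
$544M: truthful gives $0M, deviation gives −$46.5M → loss $46.5M.
$884.5M: same outcome either way → loss $0M.
$574.1M: truthful gives $0M, deviation gives −$76.6M → loss $76.6M.
$638.1M: truthful gives $0M, deviation gives −$140.6M → loss $140.6M.
$882.8M: same outcome either way → loss $0M.
Maximum loss: $140.6M.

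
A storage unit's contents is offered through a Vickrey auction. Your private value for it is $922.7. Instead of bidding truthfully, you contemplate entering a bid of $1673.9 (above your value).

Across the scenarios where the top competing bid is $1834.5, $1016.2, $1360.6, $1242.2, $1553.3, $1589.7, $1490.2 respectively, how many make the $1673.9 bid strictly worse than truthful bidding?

6

The deviation hurts exactly when the highest competing bid lies strictly between $922.7 and $1673.9 — overbidding then wins at a price above your value.
$1834.5: above both → same outcome either way.
$1016.2: inside the interval → strictly worse (loss $93.5).
$1360.6: inside the interval → strictly worse (loss $437.9).
$1242.2: inside the interval → strictly worse (loss $319.5).
$1553.3: inside the interval → strictly worse (loss $630.6).
$1589.7: inside the interval → strictly worse (loss $667).
$1490.2: inside the interval → strictly worse (loss $567.5).
Count: 6.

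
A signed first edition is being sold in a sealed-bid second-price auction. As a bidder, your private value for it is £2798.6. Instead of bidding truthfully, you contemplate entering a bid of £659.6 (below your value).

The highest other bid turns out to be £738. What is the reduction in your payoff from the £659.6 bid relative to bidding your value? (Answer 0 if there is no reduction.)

Bidding your value £2798.6: you win (since £2798.6 > £738) and pay £738. Payoff £2060.6.
Bidding £659.6: you lose. Payoff £0.
The competing bid £738 lies between your shaded bid and your value, so underbidding forfeits an item you could have won at a profitable price.
Loss from deviating = £2060.6 − (£0) = £2060.6.

£2060.6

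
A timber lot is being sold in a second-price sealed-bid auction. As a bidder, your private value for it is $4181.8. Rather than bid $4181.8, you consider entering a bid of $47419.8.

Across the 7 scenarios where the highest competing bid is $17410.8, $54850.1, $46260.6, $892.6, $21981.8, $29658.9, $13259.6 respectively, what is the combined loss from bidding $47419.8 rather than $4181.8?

$107662.7

The deviation costs you only when the competing bid falls strictly between $4181.8 and $47419.8; elsewhere both bids give the same outcome.
$17410.8: truthful payoff $0, deviation payoff −$13229 → loss $13229.
$54850.1: outcomes coincide → loss $0.
$46260.6: truthful payoff $0, deviation payoff −$42078.8 → loss $42078.8.
$892.6: outcomes coincide → loss $0.
$21981.8: truthful payoff $0, deviation payoff −$17800 → loss $17800.
$29658.9: truthful payoff $0, deviation payoff −$25477.1 → loss $25477.1.
$13259.6: truthful payoff $0, deviation payoff −$9077.8 → loss $9077.8.
Total loss = $13229 + $42078.8 + $17800 + $25477.1 + $9077.8 = $107662.7.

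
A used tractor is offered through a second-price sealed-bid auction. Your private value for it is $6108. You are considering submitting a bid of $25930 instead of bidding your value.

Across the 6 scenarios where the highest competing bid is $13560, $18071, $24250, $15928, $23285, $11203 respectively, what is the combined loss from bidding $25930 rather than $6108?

The deviation costs you only when the competing bid falls strictly between $6108 and $25930; elsewhere both bids give the same outcome.
$13560: truthful payoff $0, deviation payoff −$7452 → loss $7452.
$18071: truthful payoff $0, deviation payoff −$11963 → loss $11963.
$24250: truthful payoff $0, deviation payoff −$18142 → loss $18142.
$15928: truthful payoff $0, deviation payoff −$9820 → loss $9820.
$23285: truthful payoff $0, deviation payoff −$17177 → loss $17177.
$11203: truthful payoff $0, deviation payoff −$5095 → loss $5095.
Total loss = $7452 + $11963 + $18142 + $9820 + $17177 + $5095 = $69649.

$69649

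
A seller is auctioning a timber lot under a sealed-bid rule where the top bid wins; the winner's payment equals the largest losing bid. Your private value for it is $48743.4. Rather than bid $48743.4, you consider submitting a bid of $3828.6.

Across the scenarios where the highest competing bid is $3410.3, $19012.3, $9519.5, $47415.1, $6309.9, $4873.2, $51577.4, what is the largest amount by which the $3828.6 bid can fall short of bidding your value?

$43870.2

$3410.3: same outcome either way → loss $0.
$19012.3: truthful gives $29731.1, deviation gives $0 → loss $29731.1.
$9519.5: truthful gives $39223.9, deviation gives $0 → loss $39223.9.
$47415.1: truthful gives $1328.3, deviation gives $0 → loss $1328.3.
$6309.9: truthful gives $42433.5, deviation gives $0 → loss $42433.5.
$4873.2: truthful gives $43870.2, deviation gives $0 → loss $43870.2.
$51577.4: same outcome either way → loss $0.
Maximum loss: $43870.2.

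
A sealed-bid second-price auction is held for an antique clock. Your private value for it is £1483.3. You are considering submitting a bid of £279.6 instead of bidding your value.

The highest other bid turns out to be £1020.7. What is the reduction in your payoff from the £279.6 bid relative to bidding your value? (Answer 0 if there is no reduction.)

Bidding your value £1483.3: you win (since £1483.3 > £1020.7) and pay £1020.7. Payoff £462.6.
Bidding £279.6: you lose. Payoff £0.
The competing bid £1020.7 lies between your shaded bid and your value, so underbidding forfeits an item you could have won at a profitable price.
Loss from deviating = £462.6 − (£0) = £462.6.

£462.6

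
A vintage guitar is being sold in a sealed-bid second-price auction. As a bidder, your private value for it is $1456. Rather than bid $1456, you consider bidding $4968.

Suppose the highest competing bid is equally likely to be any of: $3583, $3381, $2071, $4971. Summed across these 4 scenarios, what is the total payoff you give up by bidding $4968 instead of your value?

The deviation costs you only when the competing bid falls strictly between $1456 and $4968; elsewhere both bids give the same outcome.
$3583: truthful payoff $0, deviation payoff −$2127 → loss $2127.
$3381: truthful payoff $0, deviation payoff −$1925 → loss $1925.
$2071: truthful payoff $0, deviation payoff −$615 → loss $615.
$4971: outcomes coincide → loss $0.
Total loss = $2127 + $1925 + $615 = $4667.

$4667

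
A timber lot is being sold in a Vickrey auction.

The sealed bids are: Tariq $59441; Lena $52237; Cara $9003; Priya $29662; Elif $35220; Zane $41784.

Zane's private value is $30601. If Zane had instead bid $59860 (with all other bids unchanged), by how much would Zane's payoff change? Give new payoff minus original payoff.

The highest bid among the other bidders is $59441; Zane's bid doesn't change that.
Original bid $41784: Zane is not highest (top rival bid is $59441); payoff $0.
Alternative bid $59860: Zane is highest, pays the top rival bid $59441; payoff $30601 − $59441 = −$28840.
Change in payoff = −$28840 − ($0) = −$28840.

−$28840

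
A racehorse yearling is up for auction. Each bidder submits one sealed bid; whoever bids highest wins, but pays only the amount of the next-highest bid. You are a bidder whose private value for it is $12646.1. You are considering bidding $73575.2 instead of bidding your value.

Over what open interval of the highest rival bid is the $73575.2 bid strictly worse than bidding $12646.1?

($12646.1, $73575.2)

If the competing bid is below $12646.1, both bids win at the same price — no difference.
If it is above $73575.2, both bids lose — no difference.
If it lies strictly between $12646.1 and $73575.2, bidding your value loses (payoff 0) while bidding $73575.2 wins at a price above your value (payoff negative).
So the deviation strictly hurts on the open interval ($12646.1, $73575.2).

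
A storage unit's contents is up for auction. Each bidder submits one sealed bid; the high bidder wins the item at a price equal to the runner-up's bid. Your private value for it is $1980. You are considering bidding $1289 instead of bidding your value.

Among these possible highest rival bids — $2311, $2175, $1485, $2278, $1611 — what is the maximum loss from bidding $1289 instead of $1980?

$2311: same outcome either way → loss $0.
$2175: same outcome either way → loss $0.
$1485: truthful gives $495, deviation gives $0 → loss $495.
$2278: same outcome either way → loss $0.
$1611: truthful gives $369, deviation gives $0 → loss $369.
Maximum loss: $495.

$495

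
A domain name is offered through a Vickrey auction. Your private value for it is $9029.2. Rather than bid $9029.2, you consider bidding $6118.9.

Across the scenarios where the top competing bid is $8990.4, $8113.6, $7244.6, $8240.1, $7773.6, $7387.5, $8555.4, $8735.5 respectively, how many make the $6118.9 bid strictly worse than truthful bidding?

The deviation hurts exactly when the highest competing bid lies strictly between $6118.9 and $9029.2 — underbidding then forfeits a profitable win.
$8990.4: inside the interval → strictly worse (loss $38.8).
$8113.6: inside the interval → strictly worse (loss $915.6).
$7244.6: inside the interval → strictly worse (loss $1784.6).
$8240.1: inside the interval → strictly worse (loss $789.1).
$7773.6: inside the interval → strictly worse (loss $1255.6).
$7387.5: inside the interval → strictly worse (loss $1641.7).
$8555.4: inside the interval → strictly worse (loss $473.8).
$8735.5: inside the interval → strictly worse (loss $293.7).
Count: 8.

8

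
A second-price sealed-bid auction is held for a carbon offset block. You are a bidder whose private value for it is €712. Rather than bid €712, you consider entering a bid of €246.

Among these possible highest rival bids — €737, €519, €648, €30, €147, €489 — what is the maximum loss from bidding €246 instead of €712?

€737: same outcome either way → loss €0.
€519: truthful gives €193, deviation gives €0 → loss €193.
€648: truthful gives €64, deviation gives €0 → loss €64.
€30: same outcome either way → loss €0.
€147: same outcome either way → loss €0.
€489: truthful gives €223, deviation gives €0 → loss €223.
Maximum loss: €223.

€223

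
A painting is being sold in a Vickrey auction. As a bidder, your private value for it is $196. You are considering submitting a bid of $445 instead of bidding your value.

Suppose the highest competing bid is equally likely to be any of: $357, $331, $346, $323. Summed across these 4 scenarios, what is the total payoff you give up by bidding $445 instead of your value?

$573

The deviation costs you only when the competing bid falls strictly between $196 and $445; elsewhere both bids give the same outcome.
$357: truthful payoff $0, deviation payoff −$161 → loss $161.
$331: truthful payoff $0, deviation payoff −$135 → loss $135.
$346: truthful payoff $0, deviation payoff −$150 → loss $150.
$323: truthful payoff $0, deviation payoff −$127 → loss $127.
Total loss = $161 + $135 + $150 + $127 = $573.
Truthful bidding weakly dominates here: raising your bid can only win items priced above your value, and lowering it can only forfeit items priced below.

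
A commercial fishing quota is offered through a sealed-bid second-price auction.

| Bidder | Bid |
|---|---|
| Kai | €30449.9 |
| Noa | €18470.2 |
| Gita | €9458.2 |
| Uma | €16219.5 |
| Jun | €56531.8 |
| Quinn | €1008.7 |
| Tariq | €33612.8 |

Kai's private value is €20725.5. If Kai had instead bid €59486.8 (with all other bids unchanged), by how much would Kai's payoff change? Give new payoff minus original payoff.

The highest bid among the other bidders is €56531.8; Kai's bid doesn't change that.
Original bid €30449.9: Kai is not highest (top rival bid is €56531.8); payoff €0.
Alternative bid €59486.8: Kai is highest, pays the top rival bid €56531.8; payoff €20725.5 − €56531.8 = −€35806.3.
Change in payoff = −€35806.3 − (€0) = −€35806.3.

−€35806.3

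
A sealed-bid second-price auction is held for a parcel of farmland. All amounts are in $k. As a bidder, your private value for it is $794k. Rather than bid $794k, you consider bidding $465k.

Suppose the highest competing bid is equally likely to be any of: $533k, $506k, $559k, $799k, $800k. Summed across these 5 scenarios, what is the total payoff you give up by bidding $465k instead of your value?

$784k

The deviation costs you only when the competing bid falls strictly between $465k and $794k; elsewhere both bids give the same outcome.
$533k: truthful payoff $261k, deviation payoff $0k → loss $261k.
$506k: truthful payoff $288k, deviation payoff $0k → loss $288k.
$559k: truthful payoff $235k, deviation payoff $0k → loss $235k.
$799k: outcomes coincide → loss $0k.
$800k: outcomes coincide → loss $0k.
Total loss = $261k + $288k + $235k = $784k.
Truthful bidding weakly dominates here: raising your bid can only win items priced above your value, and lowering it can only forfeit items priced below.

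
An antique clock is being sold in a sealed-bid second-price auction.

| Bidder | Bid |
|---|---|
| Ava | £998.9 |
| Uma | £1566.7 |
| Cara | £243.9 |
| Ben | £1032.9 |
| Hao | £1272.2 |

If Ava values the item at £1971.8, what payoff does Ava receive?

Highest bid: Uma at £1566.7, so Uma wins.
Second-highest bid: Hao at £1272.2 — that is the price the winner pays.
Ava did not win, so Ava pays nothing and receives nothing: payoff £0.

£0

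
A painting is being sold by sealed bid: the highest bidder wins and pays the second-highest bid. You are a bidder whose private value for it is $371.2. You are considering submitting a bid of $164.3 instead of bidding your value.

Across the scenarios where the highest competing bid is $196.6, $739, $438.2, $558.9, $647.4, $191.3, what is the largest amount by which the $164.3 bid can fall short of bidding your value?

$196.6: truthful gives $174.6, deviation gives $0 → loss $174.6.
$739: same outcome either way → loss $0.
$438.2: same outcome either way → loss $0.
$558.9: same outcome either way → loss $0.
$647.4: same outcome either way → loss $0.
$191.3: truthful gives $179.9, deviation gives $0 → loss $179.9.
Maximum loss: $179.9.

$179.9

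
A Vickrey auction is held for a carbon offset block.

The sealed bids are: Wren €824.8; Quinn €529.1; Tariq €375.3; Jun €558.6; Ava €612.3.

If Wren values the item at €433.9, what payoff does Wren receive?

Highest bid: Wren at €824.8, so Wren wins.
Second-highest bid: Ava at €612.3 — that is the price the winner pays.
Wren's payoff = value − price = €433.9 − €612.3 = −€178.4.

−€178.4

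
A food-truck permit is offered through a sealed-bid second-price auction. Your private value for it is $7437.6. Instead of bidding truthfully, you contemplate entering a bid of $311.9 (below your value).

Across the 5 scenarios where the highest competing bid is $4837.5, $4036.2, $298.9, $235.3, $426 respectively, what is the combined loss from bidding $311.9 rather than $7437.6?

The deviation costs you only when the competing bid falls strictly between $311.9 and $7437.6; elsewhere both bids give the same outcome.
$4837.5: truthful payoff $2600.1, deviation payoff $0 → loss $2600.1.
$4036.2: truthful payoff $3401.4, deviation payoff $0 → loss $3401.4.
$298.9: outcomes coincide → loss $0.
$235.3: outcomes coincide → loss $0.
$426: truthful payoff $7011.6, deviation payoff $0 → loss $7011.6.
Total loss = $2600.1 + $3401.4 + $7011.6 = $13013.1.

$13013.1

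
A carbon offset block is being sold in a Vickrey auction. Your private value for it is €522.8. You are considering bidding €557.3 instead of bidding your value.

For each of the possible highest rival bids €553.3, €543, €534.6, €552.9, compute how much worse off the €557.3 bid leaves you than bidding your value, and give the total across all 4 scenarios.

The deviation costs you only when the competing bid falls strictly between €522.8 and €557.3; elsewhere both bids give the same outcome.
€553.3: truthful payoff €0, deviation payoff −€30.5 → loss €30.5.
€543: truthful payoff €0, deviation payoff −€20.2 → loss €20.2.
€534.6: truthful payoff €0, deviation payoff −€11.8 → loss €11.8.
€552.9: truthful payoff €0, deviation payoff −€30.1 → loss €30.1.
Total loss = €30.5 + €20.2 + €11.8 + €30.1 = €92.6.

€92.6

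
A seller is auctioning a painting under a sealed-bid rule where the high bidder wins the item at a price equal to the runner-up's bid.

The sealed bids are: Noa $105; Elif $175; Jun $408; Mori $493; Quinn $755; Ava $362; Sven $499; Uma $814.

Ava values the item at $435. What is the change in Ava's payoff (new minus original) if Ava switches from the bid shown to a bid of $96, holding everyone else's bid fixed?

$0

The highest bid among the other bidders is $814; Ava's bid doesn't change that.
Original bid $362: Ava is not highest (top rival bid is $814); payoff $0.
Alternative bid $96: Ava is not highest (top rival bid is $814); payoff $0.
Change in payoff = $0 − ($0) = $0.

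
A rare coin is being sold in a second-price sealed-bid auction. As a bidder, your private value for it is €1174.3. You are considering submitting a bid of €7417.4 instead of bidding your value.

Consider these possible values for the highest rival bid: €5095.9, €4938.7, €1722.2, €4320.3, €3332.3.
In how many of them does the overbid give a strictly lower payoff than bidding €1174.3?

The deviation hurts exactly when the highest competing bid lies strictly between €1174.3 and €7417.4 — overbidding then wins at a price above your value.
€5095.9: inside the interval → strictly worse (loss €3921.6).
€4938.7: inside the interval → strictly worse (loss €3764.4).
€1722.2: inside the interval → strictly worse (loss €547.9).
€4320.3: inside the interval → strictly worse (loss €3146).
€3332.3: inside the interval → strictly worse (loss €2158).
Count: 5.

5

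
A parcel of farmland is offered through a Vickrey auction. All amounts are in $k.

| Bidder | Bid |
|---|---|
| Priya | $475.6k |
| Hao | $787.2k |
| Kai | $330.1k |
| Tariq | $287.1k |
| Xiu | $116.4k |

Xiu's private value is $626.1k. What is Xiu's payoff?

$0k

Highest bid: Hao at $787.2k, so Hao wins.
Second-highest bid: Priya at $475.6k — that is the price the winner pays.
Xiu did not win, so Xiu pays nothing and receives nothing: payoff $0k.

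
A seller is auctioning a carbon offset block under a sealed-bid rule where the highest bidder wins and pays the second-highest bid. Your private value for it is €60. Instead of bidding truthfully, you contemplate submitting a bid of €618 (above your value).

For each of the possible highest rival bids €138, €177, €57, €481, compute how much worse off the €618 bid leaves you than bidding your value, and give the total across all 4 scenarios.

€616

The deviation costs you only when the competing bid falls strictly between €60 and €618; elsewhere both bids give the same outcome.
€138: truthful payoff €0, deviation payoff −€78 → loss €78.
€177: truthful payoff €0, deviation payoff −€117 → loss €117.
€57: outcomes coincide → loss €0.
€481: truthful payoff €0, deviation payoff −€421 → loss €421.
Total loss = €78 + €117 + €421 = €616.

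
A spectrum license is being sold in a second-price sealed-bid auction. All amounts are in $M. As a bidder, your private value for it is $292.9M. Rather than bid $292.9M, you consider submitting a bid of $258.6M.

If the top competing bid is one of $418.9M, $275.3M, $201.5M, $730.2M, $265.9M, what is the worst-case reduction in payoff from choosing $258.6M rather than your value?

$418.9M: same outcome either way → loss $0M.
$275.3M: truthful gives $17.6M, deviation gives $0M → loss $17.6M.
$201.5M: same outcome either way → loss $0M.
$730.2M: same outcome either way → loss $0M.
$265.9M: truthful gives $27M, deviation gives $0M → loss $27M.
Maximum loss: $27M.

$27M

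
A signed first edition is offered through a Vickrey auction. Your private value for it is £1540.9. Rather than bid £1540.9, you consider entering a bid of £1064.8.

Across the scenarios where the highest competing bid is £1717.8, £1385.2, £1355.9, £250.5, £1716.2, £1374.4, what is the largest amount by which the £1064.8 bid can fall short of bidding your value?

£185

£1717.8: same outcome either way → loss £0.
£1385.2: truthful gives £155.7, deviation gives £0 → loss £155.7.
£1355.9: truthful gives £185, deviation gives £0 → loss £185.
£250.5: same outcome either way → loss £0.
£1716.2: same outcome either way → loss £0.
£1374.4: truthful gives £166.5, deviation gives £0 → loss £166.5.
Maximum loss: £185.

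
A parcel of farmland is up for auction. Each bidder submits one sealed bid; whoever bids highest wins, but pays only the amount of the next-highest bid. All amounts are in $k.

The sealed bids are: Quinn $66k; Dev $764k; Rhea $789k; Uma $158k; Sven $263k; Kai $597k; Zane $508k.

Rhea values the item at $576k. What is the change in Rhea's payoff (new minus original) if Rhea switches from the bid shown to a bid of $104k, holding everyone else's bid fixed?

$188k

The highest bid among the other bidders is $764k; Rhea's bid doesn't change that.
Original bid $789k: Rhea is highest, pays the top rival bid $764k; payoff $576k − $764k = −$188k.
Alternative bid $104k: Rhea is not highest (top rival bid is $764k); payoff $0k.
Change in payoff = $0k − (−$188k) = $188k.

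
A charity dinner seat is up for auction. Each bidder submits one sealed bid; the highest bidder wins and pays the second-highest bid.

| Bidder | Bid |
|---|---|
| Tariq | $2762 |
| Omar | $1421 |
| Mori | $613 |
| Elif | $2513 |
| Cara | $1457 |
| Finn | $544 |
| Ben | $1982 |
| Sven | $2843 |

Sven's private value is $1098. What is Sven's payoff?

−$1664

Highest bid: Sven at $2843, so Sven wins.
Second-highest bid: Tariq at $2762 — that is the price the winner pays.
Sven's payoff = value − price = $1098 − $2762 = −$1664.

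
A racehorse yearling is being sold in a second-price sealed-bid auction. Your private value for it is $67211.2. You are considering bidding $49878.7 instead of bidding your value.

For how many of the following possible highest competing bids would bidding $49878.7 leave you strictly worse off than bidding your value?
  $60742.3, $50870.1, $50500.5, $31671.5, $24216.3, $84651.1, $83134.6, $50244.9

4

The deviation hurts exactly when the highest competing bid lies strictly between $49878.7 and $67211.2 — underbidding then forfeits a profitable win.
$60742.3: inside the interval → strictly worse (loss $6468.9).
$50870.1: inside the interval → strictly worse (loss $16341.1).
$50500.5: inside the interval → strictly worse (loss $16710.7).
$31671.5: below both → same outcome either way.
$24216.3: below both → same outcome either way.
$84651.1: above both → same outcome either way.
$83134.6: above both → same outcome either way.
$50244.9: inside the interval → strictly worse (loss $16966.3).
Count: 4.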